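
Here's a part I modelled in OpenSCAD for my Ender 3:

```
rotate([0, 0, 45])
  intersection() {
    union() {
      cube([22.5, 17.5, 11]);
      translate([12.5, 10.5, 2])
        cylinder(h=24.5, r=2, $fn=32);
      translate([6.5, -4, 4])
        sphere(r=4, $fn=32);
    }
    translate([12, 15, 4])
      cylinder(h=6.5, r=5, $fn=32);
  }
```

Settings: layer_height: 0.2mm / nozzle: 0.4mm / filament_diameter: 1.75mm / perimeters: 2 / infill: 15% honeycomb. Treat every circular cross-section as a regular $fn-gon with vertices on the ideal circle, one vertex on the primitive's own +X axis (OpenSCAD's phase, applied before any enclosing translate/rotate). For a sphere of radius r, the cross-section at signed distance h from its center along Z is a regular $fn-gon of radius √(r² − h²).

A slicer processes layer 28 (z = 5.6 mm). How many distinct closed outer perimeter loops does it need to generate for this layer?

At z = 5.6 mm: the cube (footprint 22.5×17.5) is included at this height; the r=2 cylinder at (12.5, 10.5) contributes a regular 32-gon of circumradius 2; the r=4 sphere at (6.5, -4) contributes a regular 32-gon of circumradius √(4²−1.6²) = 3.666; Combining (union): the regions partially overlap (shared area 12.49 mm²), so overlapping operands fuse into one piece — 2 connected regions; the r=5 cylinder at (12, 15) gives a regular 32-gon of circumradius 5 (constant along its height); After intersecting: the r=5 cylinder at (12, 15) partially overlaps the result so far; clipping to the common part keeps 62.85 mm² — 1 connected region; (rotated 45° about Z; rotation is an isometry so areas/perimeters/island counts are preserved). The result has 1 disconnected region.

1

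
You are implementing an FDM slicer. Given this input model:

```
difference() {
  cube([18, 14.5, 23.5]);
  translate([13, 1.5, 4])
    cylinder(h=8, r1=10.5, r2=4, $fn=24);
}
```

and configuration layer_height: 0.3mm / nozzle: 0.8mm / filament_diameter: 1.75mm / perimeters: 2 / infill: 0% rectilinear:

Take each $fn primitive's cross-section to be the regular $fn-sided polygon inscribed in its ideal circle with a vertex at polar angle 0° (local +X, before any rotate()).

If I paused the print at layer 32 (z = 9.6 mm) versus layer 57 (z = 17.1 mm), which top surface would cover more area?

Layer 32 (z = 9.6): the cube is present — its section is the full 18×14.5 rectangle (area 261.00 mm²); the cone at (13, 1.5): at t=0.700 of its height the radius interpolates to r₁+(r₂−r₁)t = 5.950, giving a regular 24-gon of that circumradius (area = (24/2)·5.950²·sin(360°/24) = 109.95 mm²); Taking the first minus the rest: starting from the 18×14.5 cube (261.00 mm²), the cone at (13, 1.5) partially overlaps it — only the 69.29 mm² overlap (of its 109.95 mm²) is removed, clipping the outline — area = 191.71 mm². So its area = 191.71 mm². Layer 57 (z = 17.1): the cube (footprint 18×14.5) is included at this height (area 261.00 mm²); the cone at (13, 1.5) is absent (z outside [4, 12]); Subtracting the remaining from the first: none of the subtracted shapes is present at this height, so the 18×14.5 cube is unchanged — area = 261.00 mm². So its area = 261.00 mm². Layer 57 is larger (261.00 vs 191.71 mm²).

layer 57 (z = 17.1 mm)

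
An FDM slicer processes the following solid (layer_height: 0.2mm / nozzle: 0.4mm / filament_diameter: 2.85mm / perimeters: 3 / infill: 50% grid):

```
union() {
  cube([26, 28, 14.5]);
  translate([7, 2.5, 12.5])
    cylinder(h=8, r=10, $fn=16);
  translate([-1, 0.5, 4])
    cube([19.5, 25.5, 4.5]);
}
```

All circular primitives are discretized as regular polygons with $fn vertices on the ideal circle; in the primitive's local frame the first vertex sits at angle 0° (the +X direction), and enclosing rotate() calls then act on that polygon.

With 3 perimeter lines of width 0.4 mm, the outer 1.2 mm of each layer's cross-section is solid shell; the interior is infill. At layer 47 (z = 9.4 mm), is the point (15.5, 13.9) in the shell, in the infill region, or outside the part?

infill

At z = 9.4 mm: the cube is present — its section is the full 26×28 rectangle; the cylinder at (7, 2.5) is absent (z outside [12.5, 20.5]); the cube at (-1, 0.5) does not reach this height (z outside [4, 8.5]); Combining (union): only the 26×28 cube is present, so the union is just that shape — 1 connected region. Overall, the cross-section is a single solid region. The nearest boundary edge runs (26.00, 0.00)→(26.00, 28.00); distance from the point to it = 10.50 mm. The point is inside the cross-section and 10.50 mm from the nearest boundary — more than the 1.2 mm shell width (3 × 0.4), so it's in the infill interior.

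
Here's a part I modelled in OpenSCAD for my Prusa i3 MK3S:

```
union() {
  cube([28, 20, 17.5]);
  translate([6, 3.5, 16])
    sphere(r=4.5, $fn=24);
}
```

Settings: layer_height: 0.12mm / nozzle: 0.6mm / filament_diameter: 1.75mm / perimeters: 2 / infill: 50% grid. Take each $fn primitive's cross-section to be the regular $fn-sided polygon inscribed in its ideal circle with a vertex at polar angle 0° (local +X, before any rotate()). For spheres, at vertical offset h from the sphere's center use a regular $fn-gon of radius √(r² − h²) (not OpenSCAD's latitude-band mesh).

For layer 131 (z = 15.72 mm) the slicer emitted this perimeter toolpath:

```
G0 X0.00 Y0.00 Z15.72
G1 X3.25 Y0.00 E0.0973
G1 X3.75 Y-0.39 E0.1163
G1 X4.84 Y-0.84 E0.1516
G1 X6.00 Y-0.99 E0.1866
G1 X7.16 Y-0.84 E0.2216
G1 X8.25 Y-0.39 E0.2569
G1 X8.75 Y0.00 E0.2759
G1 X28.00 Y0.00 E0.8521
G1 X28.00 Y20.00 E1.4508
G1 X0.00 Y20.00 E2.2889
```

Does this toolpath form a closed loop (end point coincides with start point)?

no

Start point (G0): (0.00, 0.00). End point (last G1): the path does not return to the start — open.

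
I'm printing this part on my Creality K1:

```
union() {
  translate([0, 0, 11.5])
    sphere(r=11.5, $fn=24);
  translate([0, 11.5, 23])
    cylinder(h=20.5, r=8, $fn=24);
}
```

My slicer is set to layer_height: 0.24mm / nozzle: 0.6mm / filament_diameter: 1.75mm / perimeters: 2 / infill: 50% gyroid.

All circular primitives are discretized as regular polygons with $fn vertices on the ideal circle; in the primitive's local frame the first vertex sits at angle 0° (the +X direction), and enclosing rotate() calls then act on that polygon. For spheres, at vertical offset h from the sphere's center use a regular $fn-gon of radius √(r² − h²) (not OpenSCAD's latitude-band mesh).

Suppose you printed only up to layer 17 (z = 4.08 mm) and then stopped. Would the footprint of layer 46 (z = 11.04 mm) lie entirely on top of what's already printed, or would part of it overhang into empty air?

Compare the two slices. At z = 4.08: the r=11.5 sphere slices to a regular 24-gon of circumradius 8.786 (√(r²−h²) with h=7.42 from center) (area = (24/2)·8.786²·sin(360°/24) = 239.75 mm²); the cylinder at (0, 11.5) does not reach this height (z outside [23, 43.5]); Merging all regions: only the r=11.5 sphere is present, so the union is just that shape — area = 239.75 mm². At z = 11.04: the r=11.5 sphere contributes a regular 24-gon of circumradius √(11.5²−0.46²) = 11.491 (area = (24/2)·11.491²·sin(360°/24) = 410.09 mm²); the cylinder at (0, 11.5) is not intersected at this z (z outside [23, 43.5]); Combining (union): only the r=11.5 sphere is present, so the union is just that shape — area = 410.09 mm². Checking containment: at z = 11.04 the cross-section extends beyond the z = 4.08 cross-section by about 170.34 mm².

part overhangs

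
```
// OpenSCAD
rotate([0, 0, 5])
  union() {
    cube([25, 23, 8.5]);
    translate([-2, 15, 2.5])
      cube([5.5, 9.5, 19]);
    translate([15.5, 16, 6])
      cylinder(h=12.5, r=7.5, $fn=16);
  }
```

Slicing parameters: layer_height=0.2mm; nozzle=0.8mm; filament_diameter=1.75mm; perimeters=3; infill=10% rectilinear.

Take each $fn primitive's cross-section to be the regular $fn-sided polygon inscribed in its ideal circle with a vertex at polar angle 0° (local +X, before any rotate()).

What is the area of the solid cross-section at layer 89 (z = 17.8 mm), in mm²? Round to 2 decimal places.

At z = 17.8 mm: the cube does not reach this height (z outside [0, 8.5]); the cube at (-2, 15) is present — its section is the full 5.5×9.5 rectangle (area 52.25 mm²); the cylinder at (15.5, 16): section is a regular 16-gon, circumradius r=7.5 (area = (16/2)·7.500²·sin(360°/16) = 172.21 mm²); Combining (union): the 2 present regions are separate (no shared area or edge), so areas and boundary lengths simply add and each stays a separate island — area = 224.46 mm²; (rotated 5° about Z; rotation is an isometry so areas/perimeters/island counts are preserved). Overall, the cross-section has 2 separate islands. Net area = 224.46 mm².

224.46 mm²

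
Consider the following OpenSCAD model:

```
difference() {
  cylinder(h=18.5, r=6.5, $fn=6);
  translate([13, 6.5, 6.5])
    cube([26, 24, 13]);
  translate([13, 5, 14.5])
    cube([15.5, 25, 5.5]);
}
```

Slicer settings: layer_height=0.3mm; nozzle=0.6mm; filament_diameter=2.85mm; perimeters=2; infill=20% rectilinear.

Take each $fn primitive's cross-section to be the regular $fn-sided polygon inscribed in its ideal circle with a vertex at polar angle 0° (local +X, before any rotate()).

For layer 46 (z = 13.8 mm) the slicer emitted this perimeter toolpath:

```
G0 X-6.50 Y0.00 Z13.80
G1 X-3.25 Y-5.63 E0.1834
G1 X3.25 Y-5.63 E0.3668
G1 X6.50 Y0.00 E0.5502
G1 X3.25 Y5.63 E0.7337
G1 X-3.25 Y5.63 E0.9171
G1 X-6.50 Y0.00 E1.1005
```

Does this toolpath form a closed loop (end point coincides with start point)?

yes

Start point (G0): (-6.50, 0.00). End point (last G1): the path returns to the start — closed.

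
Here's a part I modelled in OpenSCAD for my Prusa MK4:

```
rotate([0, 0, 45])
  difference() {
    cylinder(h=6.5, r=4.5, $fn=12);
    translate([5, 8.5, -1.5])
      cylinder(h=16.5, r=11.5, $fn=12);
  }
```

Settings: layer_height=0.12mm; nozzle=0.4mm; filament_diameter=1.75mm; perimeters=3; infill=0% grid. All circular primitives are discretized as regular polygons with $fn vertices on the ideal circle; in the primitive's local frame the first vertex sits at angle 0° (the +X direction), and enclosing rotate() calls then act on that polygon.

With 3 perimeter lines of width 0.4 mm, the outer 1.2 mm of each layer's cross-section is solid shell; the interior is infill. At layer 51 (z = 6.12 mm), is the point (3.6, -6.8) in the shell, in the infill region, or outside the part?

outside

At z = 6.12 mm: the r=4.5 cylinder gives a regular 12-gon of circumradius 4.5 (constant along its height); the r=11.5 cylinder at (5, 8.5) contributes a regular 12-gon of circumradius 11.5; Subtracting the remaining from the first: starting from the r=4.5 cylinder, the r=11.5 cylinder at (5, 8.5) partially overlaps it — only the 39.64 mm² overlap (of its 396.75 mm²) is removed, clipping the outline — 1 connected region; (rotated 45° about Z; rotation is an isometry so areas/perimeters/island counts are preserved). Overall, the cross-section is a single solid region. Undo the 45° rotation: the query point maps to (-2.263, -7.354) in the un-rotated model frame. The nearest boundary edge runs (-0.00, -4.50)→(-2.25, -3.90); distance from the point to it = 3.34 mm. The point is not inside any of the regions above, so it lies outside the cross-section (3.34 mm from the nearest boundary).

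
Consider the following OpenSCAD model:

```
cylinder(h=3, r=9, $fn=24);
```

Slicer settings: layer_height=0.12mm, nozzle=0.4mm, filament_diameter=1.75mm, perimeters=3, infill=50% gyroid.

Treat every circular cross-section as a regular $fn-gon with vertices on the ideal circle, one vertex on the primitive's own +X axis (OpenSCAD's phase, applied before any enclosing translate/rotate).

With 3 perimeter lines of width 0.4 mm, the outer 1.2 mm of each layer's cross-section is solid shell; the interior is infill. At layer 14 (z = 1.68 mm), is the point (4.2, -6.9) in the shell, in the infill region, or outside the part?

shell

At z = 1.68 mm: the cylinder: section is a regular 24-gon, circumradius r=9. Overall, the cross-section is a single solid region. The nearest boundary edge runs (4.50, -7.79)→(6.36, -6.36); distance from the point to it = 0.89 mm. The point is inside the cross-section, 0.89 mm from the nearest boundary — within the 1.2 mm shell band (3 × 0.4).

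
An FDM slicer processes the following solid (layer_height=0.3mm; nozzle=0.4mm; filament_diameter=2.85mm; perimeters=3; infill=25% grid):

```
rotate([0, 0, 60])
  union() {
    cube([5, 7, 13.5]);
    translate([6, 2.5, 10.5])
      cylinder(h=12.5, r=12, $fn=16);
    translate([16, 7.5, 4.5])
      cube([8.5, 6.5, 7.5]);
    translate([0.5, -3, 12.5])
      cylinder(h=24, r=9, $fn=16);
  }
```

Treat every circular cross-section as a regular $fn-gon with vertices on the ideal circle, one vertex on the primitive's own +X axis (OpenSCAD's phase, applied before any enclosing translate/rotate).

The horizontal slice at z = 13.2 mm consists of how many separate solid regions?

1

At z = 13.2 mm: the cube (footprint 5×7) is included at this height; the r=12 cylinder at (6, 2.5) gives a regular 16-gon of circumradius 12 (constant along its height); the cube at (16, 7.5) is absent (z outside [4.5, 12]); the r=9 cylinder at (0.5, -3) contributes a regular 16-gon of circumradius 9; Combining (union): the regions partially overlap (shared area 209.53 mm²), so overlapping operands fuse into one piece — 1 connected region; (whole slice rotated 60° about Z — lengths, areas and connectivity unchanged). The result has 1 disconnected region.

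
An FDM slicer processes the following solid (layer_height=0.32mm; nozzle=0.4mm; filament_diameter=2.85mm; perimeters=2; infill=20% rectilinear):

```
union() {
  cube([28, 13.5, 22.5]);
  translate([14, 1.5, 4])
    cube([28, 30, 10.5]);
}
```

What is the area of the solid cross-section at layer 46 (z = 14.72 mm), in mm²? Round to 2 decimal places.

378.00 mm²

At z = 14.72 mm: the cube (footprint 28×13.5) is included at this height (area 378.00 mm²); the cube at (14, 1.5) is not intersected at this z (z outside [4, 14.5]); Taking the union: only the 28×13.5 cube is present, so the union is just that shape — area = 378.00 mm². Overall, the cross-section is a single solid region. Net area = 378.00 mm².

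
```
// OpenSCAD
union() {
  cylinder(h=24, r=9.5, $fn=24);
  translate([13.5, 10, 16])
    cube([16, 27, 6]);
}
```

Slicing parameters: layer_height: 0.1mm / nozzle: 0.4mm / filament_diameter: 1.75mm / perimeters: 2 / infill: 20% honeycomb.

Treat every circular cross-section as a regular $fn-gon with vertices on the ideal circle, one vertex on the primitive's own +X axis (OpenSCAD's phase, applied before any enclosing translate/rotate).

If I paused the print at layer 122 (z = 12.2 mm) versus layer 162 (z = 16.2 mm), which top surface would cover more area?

Layer 122 (z = 12.2): the cylinder: section is a regular 24-gon, circumradius r=9.5 (area = (24/2)·9.500²·sin(360°/24) = 280.30 mm²); the cube at (13.5, 10) is not intersected at this z (z outside [16, 22]); Merging all regions: only the r=9.5 cylinder is present, so the union is just that shape — area = 280.30 mm². So its area = 280.30 mm². Layer 162 (z = 16.2): the cylinder: section is a regular 24-gon, circumradius r=9.5 (area = (24/2)·9.500²·sin(360°/24) = 280.30 mm²); the 16×27 cube at (13.5, 10) contributes its full rectangle (area 432.00 mm²); Merging all regions: the 2 present regions are separate (no shared area or edge), so areas and boundary lengths simply add and each stays a separate island — area = 712.30 mm². So its area = 712.30 mm². Layer 162 is larger (712.30 vs 280.30 mm²).

layer 162 (z = 16.2 mm)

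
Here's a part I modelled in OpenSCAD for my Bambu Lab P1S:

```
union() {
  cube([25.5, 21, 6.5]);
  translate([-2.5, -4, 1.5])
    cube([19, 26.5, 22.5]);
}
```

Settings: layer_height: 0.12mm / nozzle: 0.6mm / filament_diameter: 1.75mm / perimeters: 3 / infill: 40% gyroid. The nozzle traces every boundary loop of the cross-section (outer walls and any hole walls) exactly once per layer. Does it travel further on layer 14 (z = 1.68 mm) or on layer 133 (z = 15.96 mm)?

layer 14 (z = 1.68 mm)

Layer 14 (z = 1.68): the cube is present — its section is the full 25.5×21 rectangle (perimeter 93.00 mm); the 19×26.5 cube at (-2.5, -4) contributes its full rectangle (perimeter 91.00 mm); Merging all regions: the regions partially overlap (shared area 346.50 mm²), so the edge portions inside another operand are dropped and the merged outline is re-measured after clipping — boundary = 109.00 mm. So its perimeter = 109.00 mm. Layer 133 (z = 15.96): the cube is absent (z outside [0, 6.5]); the 19×26.5 cube at (-2.5, -4) contributes its full rectangle (perimeter 91.00 mm); Combining (union): only the 19×26.5 cube at (-2.5, -4) is present, so the union is just that shape — boundary = 91.00 mm. So its perimeter = 91.00 mm. Layer 14 is larger (109.00 vs 91.00 mm).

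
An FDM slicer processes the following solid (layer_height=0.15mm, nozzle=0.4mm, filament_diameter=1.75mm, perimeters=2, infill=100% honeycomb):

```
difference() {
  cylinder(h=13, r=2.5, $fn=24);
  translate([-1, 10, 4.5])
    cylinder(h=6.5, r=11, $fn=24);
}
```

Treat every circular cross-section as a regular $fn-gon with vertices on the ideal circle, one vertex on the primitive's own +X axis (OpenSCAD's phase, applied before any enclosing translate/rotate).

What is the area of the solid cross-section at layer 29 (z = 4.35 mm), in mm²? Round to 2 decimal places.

19.41 mm²

At z = 4.35 mm: the r=2.5 cylinder gives a regular 24-gon of circumradius 2.5 (constant along its height) (area = (24/2)·2.500²·sin(360°/24) = 19.41 mm²); the cylinder at (-1, 10) is absent (z outside [4.5, 11]); Subtracting the remaining from the first: none of the subtracted shapes is present at this height, so the r=2.5 cylinder is unchanged — area = 19.41 mm². Overall, the cross-section is a single solid region. Net area = 19.41 mm².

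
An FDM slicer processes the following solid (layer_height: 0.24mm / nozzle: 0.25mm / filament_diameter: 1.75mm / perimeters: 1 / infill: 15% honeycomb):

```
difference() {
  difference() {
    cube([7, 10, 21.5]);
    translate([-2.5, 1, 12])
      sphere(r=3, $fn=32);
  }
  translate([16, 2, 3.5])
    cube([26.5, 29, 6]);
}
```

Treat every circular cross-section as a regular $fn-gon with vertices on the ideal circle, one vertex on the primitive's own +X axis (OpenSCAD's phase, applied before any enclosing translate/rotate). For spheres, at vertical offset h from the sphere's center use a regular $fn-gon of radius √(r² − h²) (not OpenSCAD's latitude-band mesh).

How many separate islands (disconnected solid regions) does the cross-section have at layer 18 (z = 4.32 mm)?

At z = 4.32 mm: the cube (footprint 7×10) is included at this height; the sphere at (-2.5, 1) does not reach this height (|z−center|=7.680 > r=3); Subtracting the remaining from the first: none of the subtracted shapes is present at this height, so the 7×10 cube is unchanged — 1 connected region; the 26.5×29 cube at (16, 2) contributes its full rectangle; After the difference (first − rest): starting from the result so far, the 26.5×29 cube at (16, 2) misses the remaining region (no effect) — 1 connected region. Overall, the cross-section is a single solid region. Island count = 1.

1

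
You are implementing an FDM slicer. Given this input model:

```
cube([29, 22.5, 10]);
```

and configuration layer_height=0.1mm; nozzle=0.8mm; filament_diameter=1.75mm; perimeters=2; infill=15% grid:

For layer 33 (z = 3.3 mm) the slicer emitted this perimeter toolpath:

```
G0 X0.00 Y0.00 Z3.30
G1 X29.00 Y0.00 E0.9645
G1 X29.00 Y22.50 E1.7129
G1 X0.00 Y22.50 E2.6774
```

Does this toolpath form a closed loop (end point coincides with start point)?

no

Start point (G0): (0.00, 0.00). End point (last G1): the path does not return to the start — open.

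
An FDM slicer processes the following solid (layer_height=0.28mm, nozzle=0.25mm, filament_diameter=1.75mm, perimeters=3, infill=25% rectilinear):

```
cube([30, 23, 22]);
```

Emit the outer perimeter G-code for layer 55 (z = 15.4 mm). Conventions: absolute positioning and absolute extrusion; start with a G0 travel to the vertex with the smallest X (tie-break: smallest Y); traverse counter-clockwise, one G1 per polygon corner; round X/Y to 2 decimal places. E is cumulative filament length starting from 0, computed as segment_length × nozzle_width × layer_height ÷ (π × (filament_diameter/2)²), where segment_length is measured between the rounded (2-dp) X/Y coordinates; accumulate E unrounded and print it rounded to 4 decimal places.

G0 X0.00 Y0.00 Z15.40
G1 X30.00 Y0.00 E0.8731
G1 X30.00 Y23.00 E1.5424
G1 X0.00 Y23.00 E2.4155
G1 X0.00 Y0.00 E3.0849

At z = 15.4 mm: the cube is present — its section is the full 30×23 rectangle. The outline is a single polygon with 4 vertices. Extrusion per mm of travel: 0.25 × 0.28 / (π × 0.875²) = 0.029103. Accumulating E over each segment gives final E = 3.0849.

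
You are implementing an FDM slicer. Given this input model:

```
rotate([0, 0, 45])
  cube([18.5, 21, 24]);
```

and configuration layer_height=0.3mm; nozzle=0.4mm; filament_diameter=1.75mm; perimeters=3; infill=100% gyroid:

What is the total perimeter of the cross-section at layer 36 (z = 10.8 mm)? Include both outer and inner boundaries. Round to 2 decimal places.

79.00 mm

At z = 10.8 mm: the 18.5×21 cube contributes its full rectangle (perimeter 79.00 mm); (rotated 45° about Z; rotation is an isometry so areas/perimeters/island counts are preserved). Overall, the cross-section is a single solid region. Total boundary length (outer) = 79.00 mm.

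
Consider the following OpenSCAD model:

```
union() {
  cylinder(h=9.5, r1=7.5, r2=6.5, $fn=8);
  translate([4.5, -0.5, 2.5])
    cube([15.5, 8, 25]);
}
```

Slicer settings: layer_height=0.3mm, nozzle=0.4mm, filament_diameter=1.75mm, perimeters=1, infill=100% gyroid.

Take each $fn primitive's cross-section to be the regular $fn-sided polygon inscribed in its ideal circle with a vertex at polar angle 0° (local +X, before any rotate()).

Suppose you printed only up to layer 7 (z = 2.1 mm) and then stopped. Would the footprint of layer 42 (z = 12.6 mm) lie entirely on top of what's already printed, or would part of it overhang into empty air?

part overhangs

Compare the two slices. At z = 2.1: the cone: at t=0.221 of its height the radius interpolates to r₁+(r₂−r₁)t = 7.279, giving a regular 8-gon of that circumradius (area = (8/2)·7.279²·sin(360°/8) = 149.86 mm²); the cube at (4.5, -0.5) is absent (z outside [2.5, 27.5]); Merging all regions: only the cone is present, so the union is just that shape — area = 149.86 mm². At z = 12.6: the cone is not intersected at this z (z outside [0, 9.5]); the 15.5×8 cube at (4.5, -0.5) contributes its full rectangle (area 124.00 mm²); Taking the union: only the 15.5×8 cube at (4.5, -0.5) is present, so the union is just that shape — area = 124.00 mm². Checking containment: at z = 12.6 the cross-section extends beyond the z = 2.1 cross-section by about 113.76 mm².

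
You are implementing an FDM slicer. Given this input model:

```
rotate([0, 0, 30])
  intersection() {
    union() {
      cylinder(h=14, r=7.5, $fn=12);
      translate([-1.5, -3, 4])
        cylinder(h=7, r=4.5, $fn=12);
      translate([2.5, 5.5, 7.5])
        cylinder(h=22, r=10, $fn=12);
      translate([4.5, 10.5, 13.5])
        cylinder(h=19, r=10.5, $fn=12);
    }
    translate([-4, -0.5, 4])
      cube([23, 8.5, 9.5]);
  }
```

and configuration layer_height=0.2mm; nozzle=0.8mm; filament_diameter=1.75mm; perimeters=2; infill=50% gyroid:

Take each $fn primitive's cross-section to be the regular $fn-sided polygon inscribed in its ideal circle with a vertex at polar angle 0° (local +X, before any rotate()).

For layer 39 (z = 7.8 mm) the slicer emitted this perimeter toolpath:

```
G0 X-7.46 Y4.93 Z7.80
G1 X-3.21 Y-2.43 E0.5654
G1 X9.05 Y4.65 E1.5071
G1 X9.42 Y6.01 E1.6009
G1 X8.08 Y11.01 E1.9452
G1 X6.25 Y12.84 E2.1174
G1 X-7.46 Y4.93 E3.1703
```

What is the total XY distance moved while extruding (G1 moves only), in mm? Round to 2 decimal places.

47.66 mm

Sum the Euclidean lengths of each G1 segment: total = 47.66 mm.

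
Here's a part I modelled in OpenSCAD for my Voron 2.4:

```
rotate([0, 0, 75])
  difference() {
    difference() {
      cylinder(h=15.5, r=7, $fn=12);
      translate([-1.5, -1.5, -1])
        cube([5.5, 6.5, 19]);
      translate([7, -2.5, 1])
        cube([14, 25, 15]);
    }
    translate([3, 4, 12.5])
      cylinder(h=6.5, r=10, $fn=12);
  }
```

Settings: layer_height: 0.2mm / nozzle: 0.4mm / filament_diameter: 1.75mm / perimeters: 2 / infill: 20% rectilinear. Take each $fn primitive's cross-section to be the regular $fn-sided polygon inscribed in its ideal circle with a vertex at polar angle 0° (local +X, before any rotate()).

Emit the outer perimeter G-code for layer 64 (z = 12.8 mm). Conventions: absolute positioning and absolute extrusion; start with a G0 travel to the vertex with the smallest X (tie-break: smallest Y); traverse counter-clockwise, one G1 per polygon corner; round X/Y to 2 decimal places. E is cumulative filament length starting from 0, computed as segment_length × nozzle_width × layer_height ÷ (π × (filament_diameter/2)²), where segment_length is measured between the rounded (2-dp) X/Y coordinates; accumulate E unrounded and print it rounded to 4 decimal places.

G0 X-3.60 Y-5.73 Z12.80
G1 X-1.81 Y-6.76 E0.0687
G1 X1.81 Y-6.76 E0.1891
G1 X4.95 Y-4.95 E0.3096
G1 X6.76 Y-1.81 E0.4302
G1 X6.76 Y1.81 E0.5506
G1 X6.57 Y2.14 E0.5632
G1 X6.57 Y1.34 E0.5899
G1 X3.98 Y-3.14 E0.7620
G1 X-0.50 Y-5.73 E0.9341
G1 X-3.60 Y-5.73 E1.0372

At z = 12.8 mm: the cylinder: section is a regular 12-gon, circumradius r=7; the cube at (-1.5, -1.5) (footprint 5.5×6.5) is included at this height; the cube at (7, -2.5) (footprint 14×25) is included at this height; Taking the first minus the rest: starting from the r=7 cylinder, the 5.5×6.5 cube at (-1.5, -1.5) lies wholly inside it (removes its full 35.75 mm² and its 24.00 mm outline becomes a hole wall); the 14×25 cube at (7, -2.5) misses the remaining region (no effect) — 1 connected region with 1 hole; the r=10 cylinder at (3, 4) gives a regular 12-gon of circumradius 10 (constant along its height); Subtracting the remaining from the first: starting from that combined region, the r=10 cylinder at (3, 4) partially overlaps it — only the 90.65 mm² overlap (of its 300.00 mm²) is removed, clipping the outline — 1 connected region; (whole slice rotated 75° about Z — lengths, areas and connectivity unchanged). The outline is a single polygon with 10 vertices. Extrusion per mm of travel: 0.4 × 0.2 / (π × 0.875²) = 0.033260. Accumulating E over each segment gives final E = 1.0372.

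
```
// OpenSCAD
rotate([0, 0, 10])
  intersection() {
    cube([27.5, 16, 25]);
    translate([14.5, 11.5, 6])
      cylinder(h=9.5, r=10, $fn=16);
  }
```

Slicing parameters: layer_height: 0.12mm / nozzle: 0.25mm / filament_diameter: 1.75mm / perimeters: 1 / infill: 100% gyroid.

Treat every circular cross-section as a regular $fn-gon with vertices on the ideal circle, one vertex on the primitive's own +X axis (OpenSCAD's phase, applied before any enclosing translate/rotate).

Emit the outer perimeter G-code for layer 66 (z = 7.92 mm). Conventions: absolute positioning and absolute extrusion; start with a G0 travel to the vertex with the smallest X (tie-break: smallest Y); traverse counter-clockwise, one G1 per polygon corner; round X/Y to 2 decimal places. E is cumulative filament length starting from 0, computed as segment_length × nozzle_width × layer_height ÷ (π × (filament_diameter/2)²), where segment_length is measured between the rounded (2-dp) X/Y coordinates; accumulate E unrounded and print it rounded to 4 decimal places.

At z = 7.92 mm: the 27.5×16 cube contributes its full rectangle; the r=10 cylinder at (14.5, 11.5) gives a regular 16-gon of circumradius 10 (constant along its height); Keeping only the common overlap: the r=10 cylinder at (14.5, 11.5) partially overlaps the 27.5×16 cube; clipping to the common part keeps 238.83 mm² — 1 connected region; (whole slice rotated 10° about Z — lengths, areas and connectivity unchanged). The outline is a single polygon with 13 vertices. Extrusion per mm of travel: 0.25 × 0.12 / (π × 0.875²) = 0.012473. Accumulating E over each segment gives final E = 0.7261.

G0 X2.43 Y12.11 Z7.92
G1 X3.85 Y8.47 E0.0487
G1 X6.55 Y5.65 E0.0974
G1 X10.12 Y4.08 E0.1461
G1 X14.02 Y4.00 E0.1947
G1 X17.66 Y5.41 E0.2434
G1 X20.47 Y8.11 E0.2920
G1 X22.05 Y11.68 E0.3407
G1 X22.13 Y15.58 E0.3894
G1 X20.72 Y19.22 E0.4380
G1 X20.16 Y19.80 E0.4481
G1 X2.85 Y16.75 E0.6673
G1 X2.52 Y16.01 E0.6774
G1 X2.43 Y12.11 E0.7261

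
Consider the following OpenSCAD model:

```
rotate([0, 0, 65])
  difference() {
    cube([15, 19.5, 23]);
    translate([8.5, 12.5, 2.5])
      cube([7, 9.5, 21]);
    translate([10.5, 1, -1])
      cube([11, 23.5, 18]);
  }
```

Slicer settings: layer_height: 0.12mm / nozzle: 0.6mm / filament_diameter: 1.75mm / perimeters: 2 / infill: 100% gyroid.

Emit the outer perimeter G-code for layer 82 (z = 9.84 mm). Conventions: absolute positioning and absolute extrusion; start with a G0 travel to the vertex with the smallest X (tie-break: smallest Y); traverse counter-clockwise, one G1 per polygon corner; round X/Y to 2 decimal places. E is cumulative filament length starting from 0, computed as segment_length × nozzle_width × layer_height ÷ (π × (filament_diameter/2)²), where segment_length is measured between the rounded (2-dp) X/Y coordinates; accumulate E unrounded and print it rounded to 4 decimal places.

At z = 9.84 mm: the cube is present — its section is the full 15×19.5 rectangle; the cube at (8.5, 12.5) (footprint 7×9.5) is included at this height; the cube at (10.5, 1) (footprint 11×23.5) is included at this height; Taking the first minus the rest: starting from the 15×19.5 cube, the 7×9.5 cube at (8.5, 12.5) partially overlaps it — only the 45.50 mm² overlap (of its 66.50 mm²) is removed, clipping the outline; the 11×23.5 cube at (10.5, 1) partially overlaps it — only the 51.75 mm² overlap (of its 258.50 mm²) is removed, clipping the outline — 1 connected region; (rotated 65° about Z; rotation is an isometry so areas/perimeters/island counts are preserved). The outline is a single polygon with 8 vertices. Extrusion per mm of travel: 0.6 × 0.12 / (π × 0.875²) = 0.029934. Accumulating E over each segment gives final E = 2.0650.

G0 X-17.67 Y8.24 Z9.84
G1 X0.00 Y0.00 E0.5836
G1 X6.34 Y13.59 E1.0325
G1 X5.43 Y14.02 E1.0626
G1 X3.53 Y9.94 E1.1974
G1 X-6.89 Y14.80 E1.5415
G1 X-7.74 Y12.99 E1.6014
G1 X-14.08 Y15.94 E1.8107
G1 X-17.67 Y8.24 E2.0650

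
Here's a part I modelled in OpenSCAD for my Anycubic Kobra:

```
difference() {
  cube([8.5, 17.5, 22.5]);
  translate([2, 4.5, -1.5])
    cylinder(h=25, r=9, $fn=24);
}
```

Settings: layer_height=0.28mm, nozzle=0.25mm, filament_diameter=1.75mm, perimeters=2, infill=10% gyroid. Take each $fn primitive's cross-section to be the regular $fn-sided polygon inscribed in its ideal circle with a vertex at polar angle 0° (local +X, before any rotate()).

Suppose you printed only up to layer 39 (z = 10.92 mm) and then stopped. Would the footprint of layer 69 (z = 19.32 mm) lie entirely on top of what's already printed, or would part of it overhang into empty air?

Compare the two slices. At z = 10.92: the 8.5×17.5 cube contributes its full rectangle (area 148.75 mm²); the r=9 cylinder at (2, 4.5) gives a regular 24-gon of circumradius 9 (constant along its height) (area = (24/2)·9.000²·sin(360°/24) = 251.57 mm²); Subtracting the remaining from the first: starting from the 8.5×17.5 cube (148.75 mm²), the r=9 cylinder at (2, 4.5) partially overlaps it — only the 108.54 mm² overlap (of its 251.57 mm²) is removed, clipping the outline — area = 40.21 mm². At z = 19.32: the 8.5×17.5 cube contributes its full rectangle (area 148.75 mm²); the cylinder at (2, 4.5): section is a regular 24-gon, circumradius r=9 (area = (24/2)·9.000²·sin(360°/24) = 251.57 mm²); Subtracting the remaining from the first: starting from the 8.5×17.5 cube (148.75 mm²), the r=9 cylinder at (2, 4.5) partially overlaps it — only the 108.54 mm² overlap (of its 251.57 mm²) is removed, clipping the outline — area = 40.21 mm². Checking containment: the cross-section at z = 19.32 is a subset of the cross-section at z = 10.92.

entirely on top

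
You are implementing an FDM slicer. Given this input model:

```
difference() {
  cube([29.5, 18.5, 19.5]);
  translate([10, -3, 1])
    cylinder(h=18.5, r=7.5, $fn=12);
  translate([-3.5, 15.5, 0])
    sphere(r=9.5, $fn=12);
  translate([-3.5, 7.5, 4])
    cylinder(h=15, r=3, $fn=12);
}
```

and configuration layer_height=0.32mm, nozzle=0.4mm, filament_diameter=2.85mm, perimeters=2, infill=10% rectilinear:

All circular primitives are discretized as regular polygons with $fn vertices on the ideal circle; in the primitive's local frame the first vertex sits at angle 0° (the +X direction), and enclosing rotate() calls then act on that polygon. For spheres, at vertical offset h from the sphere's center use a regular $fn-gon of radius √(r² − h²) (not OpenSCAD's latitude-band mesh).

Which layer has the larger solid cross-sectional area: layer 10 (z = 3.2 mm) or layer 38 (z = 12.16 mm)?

layer 38 (z = 12.16 mm)

Layer 10 (z = 3.2): the 29.5×18.5 cube contributes its full rectangle (area 545.75 mm²); the cylinder at (10, -3): section is a regular 12-gon, circumradius r=7.5 (area = (12/2)·7.500²·sin(360°/12) = 168.75 mm²); the r=9.5 sphere at (-3.5, 15.5) contributes a regular 12-gon of circumradius √(9.5²−3.2²) = 8.945 (area = (12/2)·8.945²·sin(360°/12) = 240.03 mm²); the cylinder at (-3.5, 7.5) is absent (z outside [4, 19]); After the difference (first − rest): starting from the 29.5×18.5 cube (545.75 mm²), the r=7.5 cylinder at (10, -3) partially overlaps it — only the 41.79 mm² overlap (of its 168.75 mm²) is removed, clipping the outline; the r=9.5 sphere at (-3.5, 15.5) partially overlaps it — only the 45.47 mm² overlap (of its 240.03 mm²) is removed, clipping the outline — area = 458.49 mm². So its area = 458.49 mm². Layer 38 (z = 12.16): the cube is present — its section is the full 29.5×18.5 rectangle (area 545.75 mm²); the r=7.5 cylinder at (10, -3) gives a regular 12-gon of circumradius 7.5 (constant along its height) (area = (12/2)·7.500²·sin(360°/12) = 168.75 mm²); the sphere at (-3.5, 15.5) does not reach this height (|z−center|=12.160 > r=9.5); the r=3 cylinder at (-3.5, 7.5) contributes a regular 12-gon of circumradius 3 (area = (12/2)·3.000²·sin(360°/12) = 27.00 mm²); Subtracting the remaining from the first: starting from the 29.5×18.5 cube (545.75 mm²), the r=7.5 cylinder at (10, -3) partially overlaps it — only the 41.79 mm² overlap (of its 168.75 mm²) is removed, clipping the outline; the r=3 cylinder at (-3.5, 7.5) misses the remaining region (no effect) — area = 503.96 mm². So its area = 503.96 mm². Layer 38 is larger (503.96 vs 458.49 mm²).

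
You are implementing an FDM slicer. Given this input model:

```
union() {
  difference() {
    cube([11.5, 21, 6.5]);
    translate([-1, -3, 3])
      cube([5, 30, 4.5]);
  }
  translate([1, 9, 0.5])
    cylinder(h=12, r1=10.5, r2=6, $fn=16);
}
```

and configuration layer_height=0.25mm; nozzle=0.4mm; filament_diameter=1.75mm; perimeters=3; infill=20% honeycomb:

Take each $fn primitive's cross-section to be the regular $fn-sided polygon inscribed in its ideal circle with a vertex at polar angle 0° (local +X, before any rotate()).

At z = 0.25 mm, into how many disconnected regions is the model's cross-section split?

1

At z = 0.25 mm: the cube is present — its section is the full 11.5×21 rectangle; the cube at (-1, -3) does not reach this height (z outside [3, 7.5]); Subtracting the remaining from the first: none of the subtracted shapes is present at this height, so the 11.5×21 cube is unchanged — 1 connected region; the cone at (1, 9) does not reach this height (z outside [0.5, 12.5]); Combining (union): only that combined region is present, so the union is just that shape — 1 connected region. The result has 1 disconnected region.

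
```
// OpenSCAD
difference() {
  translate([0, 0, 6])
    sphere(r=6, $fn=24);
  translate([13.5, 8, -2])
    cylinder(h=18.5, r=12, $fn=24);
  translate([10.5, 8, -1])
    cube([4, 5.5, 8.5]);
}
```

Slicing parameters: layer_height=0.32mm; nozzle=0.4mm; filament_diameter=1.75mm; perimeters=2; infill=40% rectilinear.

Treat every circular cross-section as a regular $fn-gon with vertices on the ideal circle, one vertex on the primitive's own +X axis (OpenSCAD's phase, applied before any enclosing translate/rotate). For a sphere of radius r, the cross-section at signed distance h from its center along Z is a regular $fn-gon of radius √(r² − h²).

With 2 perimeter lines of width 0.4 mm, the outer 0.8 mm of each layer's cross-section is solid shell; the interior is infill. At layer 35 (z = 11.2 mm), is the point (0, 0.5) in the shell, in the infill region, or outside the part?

infill

At z = 11.2 mm: the r=6 sphere contributes a regular 24-gon of circumradius √(6²−5.2²) = 2.993; the r=12 cylinder at (13.5, 8) gives a regular 24-gon of circumradius 12 (constant along its height); the cube at (10.5, 8) is absent (z outside [-1, 7.5]); Taking the first minus the rest: starting from the r=6 sphere, the r=12 cylinder at (13.5, 8) misses the remaining region (no effect) — 1 connected region. Overall, the cross-section is a single solid region. The nearest boundary edge runs (-0.77, 2.89)→(0.00, 2.99); distance from the point to it = 2.47 mm. The point is inside the cross-section and 2.47 mm from the nearest boundary — more than the 0.8 mm shell width (2 × 0.4), so it's in the infill interior.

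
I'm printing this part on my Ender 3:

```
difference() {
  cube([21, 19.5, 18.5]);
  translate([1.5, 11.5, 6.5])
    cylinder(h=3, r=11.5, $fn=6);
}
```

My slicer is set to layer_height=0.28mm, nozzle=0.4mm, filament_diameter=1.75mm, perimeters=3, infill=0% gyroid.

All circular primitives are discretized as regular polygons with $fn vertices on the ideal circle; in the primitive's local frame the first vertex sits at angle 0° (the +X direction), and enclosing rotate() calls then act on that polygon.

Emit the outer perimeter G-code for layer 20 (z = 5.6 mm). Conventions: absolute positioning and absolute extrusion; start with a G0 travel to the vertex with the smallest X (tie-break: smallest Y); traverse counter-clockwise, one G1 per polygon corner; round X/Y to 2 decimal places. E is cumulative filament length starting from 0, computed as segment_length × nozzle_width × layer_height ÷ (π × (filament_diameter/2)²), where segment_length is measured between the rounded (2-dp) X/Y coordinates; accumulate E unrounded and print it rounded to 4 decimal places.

G0 X0.00 Y0.00 Z5.60
G1 X21.00 Y0.00 E0.9778
G1 X21.00 Y19.50 E1.8858
G1 X0.00 Y19.50 E2.8637
G1 X0.00 Y0.00 E3.7717

At z = 5.6 mm: the cube (footprint 21×19.5) is included at this height; the cylinder at (1.5, 11.5) is not intersected at this z (z outside [6.5, 9.5]); Taking the first minus the rest: none of the subtracted shapes is present at this height, so the 21×19.5 cube is unchanged — 1 connected region. The outline is a single polygon with 4 vertices. Extrusion per mm of travel: 0.4 × 0.28 / (π × 0.875²) = 0.046564. Accumulating E over each segment gives final E = 3.7717.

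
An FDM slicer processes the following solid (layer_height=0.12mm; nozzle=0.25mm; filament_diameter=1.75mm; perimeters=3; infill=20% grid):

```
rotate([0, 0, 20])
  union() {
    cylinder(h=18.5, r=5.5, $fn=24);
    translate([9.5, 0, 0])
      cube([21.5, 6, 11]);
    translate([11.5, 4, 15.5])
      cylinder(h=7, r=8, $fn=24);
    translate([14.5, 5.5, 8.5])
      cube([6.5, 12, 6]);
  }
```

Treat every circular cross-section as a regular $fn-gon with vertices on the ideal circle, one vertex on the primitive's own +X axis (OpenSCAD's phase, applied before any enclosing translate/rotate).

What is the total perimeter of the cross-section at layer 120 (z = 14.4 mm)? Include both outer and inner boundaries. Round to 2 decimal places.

71.46 mm

At z = 14.4 mm: the cylinder: section is a regular 24-gon, circumradius r=5.5 (perimeter = 2·24·5.500·sin(180°/24) = 34.46 mm); the cube at (9.5, 0) is not intersected at this z (z outside [0, 11]); the cylinder at (11.5, 4) does not reach this height (z outside [15.5, 22.5]); the cube at (14.5, 5.5) is present — its section is the full 6.5×12 rectangle (perimeter 37.00 mm); Taking the union: the 2 present regions are separate (no shared area or edge), so areas and boundary lengths simply add and each stays a separate island — boundary = 71.46 mm; (rotated 20° about Z; rotation is an isometry so areas/perimeters/island counts are preserved). Overall, the cross-section has 2 separate islands. Total boundary length (outer) = 71.46 mm.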